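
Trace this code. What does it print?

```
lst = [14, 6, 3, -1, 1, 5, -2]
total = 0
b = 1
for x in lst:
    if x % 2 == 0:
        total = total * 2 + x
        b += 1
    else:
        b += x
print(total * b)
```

x=14: even, total = 0*2+14 = 14; b=2
x=6: even, total = 14*2+6 = 34; b=3
x=3: not even; b=6
x=-1: not even; b=5
x=1: not even; b=6
x=5: not even; b=11
x=-2: even, total = 34*2+(-2) = 66; b=12
total*b = 66*12 = 792

792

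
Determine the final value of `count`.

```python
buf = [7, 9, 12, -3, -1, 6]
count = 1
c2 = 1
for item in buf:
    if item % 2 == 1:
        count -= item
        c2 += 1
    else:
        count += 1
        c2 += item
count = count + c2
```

14

item=7: odd, count = 1-7 = -6; c2=2
item=9: odd, count = (-6)-9 = -15; c2=3
item=12: not odd, count = (-15)+1 = -14; c2=15
item=-3: odd, count = (-14)-(-3) = -11; c2=16
item=-1: odd, count = (-11)-(-1) = -10; c2=17
item=6: not odd, count = (-10)+1 = -9; c2=23
count+c2 = (-9)+23 = 14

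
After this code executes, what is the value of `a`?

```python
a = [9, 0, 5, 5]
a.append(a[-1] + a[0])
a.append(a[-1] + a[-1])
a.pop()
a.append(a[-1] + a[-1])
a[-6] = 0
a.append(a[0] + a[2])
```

append a[-1]+a[0] = 5+9 = 14 → [9, 0, 5, 5, 14]
append a[-1]+a[-1] = 14+14 = 28 → [9, 0, 5, 5, 14, 28]
pop() removes 28 → [9, 0, 5, 5, 14]
append a[-1]+a[-1] = 14+14 = 28 → [9, 0, 5, 5, 14, 28]
a[-6] = 0 → [0, 0, 5, 5, 14, 28]
append a[0]+a[2] = 0+5 = 5 → [0, 0, 5, 5, 14, 28, 5]

[0, 0, 5, 5, 14, 28, 5]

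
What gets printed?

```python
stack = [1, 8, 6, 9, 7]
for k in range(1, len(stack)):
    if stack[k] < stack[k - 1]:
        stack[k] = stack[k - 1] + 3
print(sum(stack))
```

51

k=1: 8>=1, unchanged → [1, 8, 6, 9, 7]
k=2: 6<8, stack[2] = 8+3 = 11 → [1, 8, 11, 9, 7]
k=3: 9<11, stack[3] = 11+3 = 14 → [1, 8, 11, 14, 7]
k=4: 7<14, stack[4] = 14+3 = 17 → [1, 8, 11, 14, 17]
sum = 51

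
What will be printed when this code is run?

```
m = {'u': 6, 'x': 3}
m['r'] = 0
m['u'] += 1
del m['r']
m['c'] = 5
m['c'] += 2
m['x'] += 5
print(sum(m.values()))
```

m['r'] = 0 → {'u': 6, 'x': 3, 'r': 0}
m['u'] = 6+1 = 7 → {'u': 7, 'x': 3, 'r': 0}
del 'r' → {'u': 7, 'x': 3}
m['c'] = 5 → {'u': 7, 'x': 3, 'c': 5}
m['c'] = 5+2 = 7 → {'u': 7, 'x': 3, 'c': 7}
m['x'] = 3+5 = 8 → {'u': 7, 'x': 8, 'c': 7}
sum of values = 22

22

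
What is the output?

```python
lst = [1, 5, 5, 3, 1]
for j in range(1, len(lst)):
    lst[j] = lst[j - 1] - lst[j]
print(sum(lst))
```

j=1: lst[1] = 1-5 = -4 → [1, -4, 5, 3, 1]
j=2: lst[2] = (-4)-5 = -9 → [1, -4, -9, 3, 1]
j=3: lst[3] = (-9)-3 = -12 → [1, -4, -9, -12, 1]
j=4: lst[4] = (-12)-1 = -13 → [1, -4, -9, -12, -13]
sum = -37

-37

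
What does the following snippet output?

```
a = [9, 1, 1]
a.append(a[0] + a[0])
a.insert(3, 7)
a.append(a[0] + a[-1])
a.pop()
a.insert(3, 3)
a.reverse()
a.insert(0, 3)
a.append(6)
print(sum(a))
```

48

append a[0]+a[0] = 9+9 = 18 → [9, 1, 1, 18]
insert 7 at 3 → [9, 1, 1, 7, 18]
append a[0]+a[-1] = 9+18 = 27 → [9, 1, 1, 7, 18, 27]
pop() removes 27 → [9, 1, 1, 7, 18]
insert 3 at 3 → [9, 1, 1, 3, 7, 18]
reverse → [18, 7, 3, 1, 1, 9]
insert 3 at 0 → [3, 18, 7, 3, 1, 1, 9]
append 6 → [3, 18, 7, 3, 1, 1, 9, 6]
sum = 48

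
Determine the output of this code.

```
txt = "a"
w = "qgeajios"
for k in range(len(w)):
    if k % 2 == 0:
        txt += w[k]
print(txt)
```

aqejo

k=0: add 'q' → 'aq'
k=1: skip
k=2: add 'e' → 'aqe'
k=3: skip
k=4: add 'j' → 'aqej'
k=5: skip
k=6: add 'o' → 'aqejo'
k=7: skip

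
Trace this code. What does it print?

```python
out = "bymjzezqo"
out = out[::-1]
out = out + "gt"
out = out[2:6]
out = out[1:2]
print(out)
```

e

reverse → 'oqzezjmyb'
+ 'gt' → 'oqzezjmybgt'
slice [2:6] → 'zezj'
slice [1:2] → 'e'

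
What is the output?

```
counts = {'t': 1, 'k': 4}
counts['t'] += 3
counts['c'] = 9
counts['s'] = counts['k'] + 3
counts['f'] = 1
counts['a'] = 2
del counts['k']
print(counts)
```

{'t': 4, 'c': 9, 's': 7, 'f': 1, 'a': 2}

counts['t'] = 1+3 = 4 → {'t': 4, 'k': 4}
counts['c'] = 9 → {'t': 4, 'k': 4, 'c': 9}
counts['s'] = counts['k']+3 = 7 → {'t': 4, 'k': 4, 'c': 9, 's': 7}
counts['f'] = 1 → {'t': 4, 'k': 4, 'c': 9, 's': 7, 'f': 1}
counts['a'] = 2 → {'t': 4, 'k': 4, 'c': 9, 's': 7, 'f': 1, 'a': 2}
del 'k' → {'t': 4, 'c': 9, 's': 7, 'f': 1, 'a': 2}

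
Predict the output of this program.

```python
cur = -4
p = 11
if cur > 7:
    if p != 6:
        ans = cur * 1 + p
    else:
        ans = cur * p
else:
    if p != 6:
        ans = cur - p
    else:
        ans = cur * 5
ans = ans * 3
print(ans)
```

cur=-4, p=11
cur > 7 is False; p != 6 is True
→ ans = cur - p = -15
ans = (-15)*3 = -45

-45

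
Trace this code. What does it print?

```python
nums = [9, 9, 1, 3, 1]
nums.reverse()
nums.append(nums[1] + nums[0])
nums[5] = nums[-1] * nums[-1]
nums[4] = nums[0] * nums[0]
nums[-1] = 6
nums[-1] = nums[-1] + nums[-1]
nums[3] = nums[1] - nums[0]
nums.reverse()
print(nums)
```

reverse → [1, 3, 1, 9, 9]
append nums[1]+nums[0] = 3+1 = 4 → [1, 3, 1, 9, 9, 4]
nums[5] = nums[-1]*nums[-1] = 4*4 = 16 → [1, 3, 1, 9, 9, 16]
nums[4] = nums[0]*nums[0] = 1*1 = 1 → [1, 3, 1, 9, 1, 16]
nums[-1] = 6 → [1, 3, 1, 9, 1, 6]
nums[-1] = nums[-1]+nums[-1] = 6+6 = 12 → [1, 3, 1, 9, 1, 12]
nums[3] = nums[1]-nums[0] = 3-1 = 2 → [1, 3, 1, 2, 1, 12]
reverse → [12, 1, 2, 1, 3, 1]

[12, 1, 2, 1, 3, 1]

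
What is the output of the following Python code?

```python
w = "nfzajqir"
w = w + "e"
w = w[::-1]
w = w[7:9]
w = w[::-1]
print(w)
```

nf

+ 'e' → 'nfzajqire'
reverse → 'eriqjazfn'
slice [7:9] → 'fn'
reverse → 'nf'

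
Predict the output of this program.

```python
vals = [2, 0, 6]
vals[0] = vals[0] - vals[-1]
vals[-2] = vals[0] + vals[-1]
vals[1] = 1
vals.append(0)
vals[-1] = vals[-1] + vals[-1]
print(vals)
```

[-4, 1, 6, 0]

vals[0] = vals[0]-vals[-1] = 2-6 = -4 → [-4, 0, 6]
vals[-2] = vals[0]+vals[-1] = (-4)+6 = 2 → [-4, 2, 6]
vals[1] = 1 → [-4, 1, 6]
append 0 → [-4, 1, 6, 0]
vals[-1] = vals[-1]+vals[-1] = 0+0 = 0 → [-4, 1, 6, 0]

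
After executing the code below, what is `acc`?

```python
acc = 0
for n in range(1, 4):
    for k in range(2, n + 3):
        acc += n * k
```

65

n=1,k=2: acc = 0+2 = 2
n=1,k=3: acc = 2+3 = 5
n=2,k=2: acc = 5+4 = 9
n=2,k=3: acc = 9+6 = 15
n=2,k=4: acc = 15+8 = 23
n=3,k=2: acc = 23+6 = 29
n=3,k=3: acc = 29+9 = 38
n=3,k=4: acc = 38+12 = 50
n=3,k=5: acc = 50+15 = 65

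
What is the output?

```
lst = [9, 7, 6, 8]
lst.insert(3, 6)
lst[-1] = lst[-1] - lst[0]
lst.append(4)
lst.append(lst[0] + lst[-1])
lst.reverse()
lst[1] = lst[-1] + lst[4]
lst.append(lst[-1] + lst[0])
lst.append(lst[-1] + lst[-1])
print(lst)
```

[13, 15, -1, 6, 6, 7, 9, 22, 44]

insert 6 at 3 → [9, 7, 6, 6, 8]
lst[-1] = lst[-1]-lst[0] = 8-9 = -1 → [9, 7, 6, 6, -1]
append 4 → [9, 7, 6, 6, -1, 4]
append lst[0]+lst[-1] = 9+4 = 13 → [9, 7, 6, 6, -1, 4, 13]
reverse → [13, 4, -1, 6, 6, 7, 9]
lst[1] = lst[-1]+lst[4] = 9+6 = 15 → [13, 15, -1, 6, 6, 7, 9]
append lst[-1]+lst[0] = 9+13 = 22 → [13, 15, -1, 6, 6, 7, 9, 22]
append lst[-1]+lst[-1] = 22+22 = 44 → [13, 15, -1, 6, 6, 7, 9, 22, 44]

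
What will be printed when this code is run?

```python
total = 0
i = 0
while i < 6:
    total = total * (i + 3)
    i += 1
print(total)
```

0

i=0: total = 0*3 = 0
i=1: total = 0*4 = 0
i=2: total = 0*5 = 0
i=3: total = 0*6 = 0
i=4: total = 0*7 = 0
i=5: total = 0*8 = 0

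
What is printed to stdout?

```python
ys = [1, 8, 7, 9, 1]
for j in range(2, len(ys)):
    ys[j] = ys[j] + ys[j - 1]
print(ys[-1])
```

j=2: ys[2] = 7+8 = 15 → [1, 8, 15, 9, 1]
j=3: ys[3] = 9+15 = 24 → [1, 8, 15, 24, 1]
j=4: ys[4] = 1+24 = 25 → [1, 8, 15, 24, 25]

25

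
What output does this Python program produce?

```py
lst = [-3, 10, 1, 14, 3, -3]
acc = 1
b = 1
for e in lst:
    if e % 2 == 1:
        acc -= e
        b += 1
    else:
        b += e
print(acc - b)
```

e=-3: odd, acc = 1-(-3) = 4; b=2
e=10: not odd; b=12
e=1: odd, acc = 4-1 = 3; b=13
e=14: not odd; b=27
e=3: odd, acc = 3-3 = 0; b=28
e=-3: odd, acc = 0-(-3) = 3; b=29
acc-b = 3-29 = -26

-26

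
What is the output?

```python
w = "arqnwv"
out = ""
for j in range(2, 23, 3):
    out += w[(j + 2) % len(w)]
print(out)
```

j=2: add w[4]='w' → 'w'
j=5: add w[1]='r' → 'wr'
j=8: add w[4]='w' → 'wrw'
j=11: add w[1]='r' → 'wrwr'
j=14: add w[4]='w' → 'wrwrw'
j=17: add w[1]='r' → 'wrwrwr'
j=20: add w[4]='w' → 'wrwrwrw'

wrwrwrw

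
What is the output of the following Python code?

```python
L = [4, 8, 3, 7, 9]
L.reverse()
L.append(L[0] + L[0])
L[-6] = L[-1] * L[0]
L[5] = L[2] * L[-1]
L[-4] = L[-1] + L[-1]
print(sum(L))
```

343

reverse → [9, 7, 3, 8, 4]
append L[0]+L[0] = 9+9 = 18 → [9, 7, 3, 8, 4, 18]
L[-6] = L[-1]*L[0] = 18*9 = 162 → [162, 7, 3, 8, 4, 18]
L[5] = L[2]*L[-1] = 3*18 = 54 → [162, 7, 3, 8, 4, 54]
L[-4] = L[-1]+L[-1] = 54+54 = 108 → [162, 7, 108, 8, 4, 54]
sum = 343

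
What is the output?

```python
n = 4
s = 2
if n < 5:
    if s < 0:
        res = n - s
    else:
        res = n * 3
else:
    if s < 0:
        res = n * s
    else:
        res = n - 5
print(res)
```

12

n=4, s=2
n < 5 is True; s < 0 is False
→ res = n * 3 = 12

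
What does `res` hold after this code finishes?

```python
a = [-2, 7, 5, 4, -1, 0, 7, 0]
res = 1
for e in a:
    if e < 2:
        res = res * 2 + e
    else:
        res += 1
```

22

e=-2: <2, res = 1*2+(-2) = 0
e=7: not <2, res = 0+1 = 1
e=5: not <2, res = 1+1 = 2
e=4: not <2, res = 2+1 = 3
e=-1: <2, res = 3*2+(-1) = 5
e=0: <2, res = 5*2+0 = 10
e=7: not <2, res = 10+1 = 11
e=0: <2, res = 11*2+0 = 22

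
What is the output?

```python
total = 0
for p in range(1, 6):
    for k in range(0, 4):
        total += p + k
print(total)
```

p=1,k=0: total = 0+1 = 1
p=1,k=1: total = 1+2 = 3
p=1,k=2: total = 3+3 = 6
p=1,k=3: total = 6+4 = 10
p=2,k=0: total = 10+2 = 12
p=2,k=1: total = 12+3 = 15
p=2,k=2: total = 15+4 = 19
p=2,k=3: total = 19+5 = 24
p=3,k=0: total = 24+3 = 27
p=3,k=1: total = 27+4 = 31
p=3,k=2: total = 31+5 = 36
p=3,k=3: total = 36+6 = 42
p=4,k=0: total = 42+4 = 46
p=4,k=1: total = 46+5 = 51
p=4,k=2: total = 51+6 = 57
p=4,k=3: total = 57+7 = 64
p=5,k=0: total = 64+5 = 69
p=5,k=1: total = 69+6 = 75
p=5,k=2: total = 75+7 = 82
p=5,k=3: total = 82+8 = 90

90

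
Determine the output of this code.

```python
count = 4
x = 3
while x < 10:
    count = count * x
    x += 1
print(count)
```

725760

x=3: count = 4*3 = 12
x=4: count = 12*4 = 48
x=5: count = 48*5 = 240
x=6: count = 240*6 = 1440
x=7: count = 1440*7 = 10080
x=8: count = 10080*8 = 80640
x=9: count = 80640*9 = 725760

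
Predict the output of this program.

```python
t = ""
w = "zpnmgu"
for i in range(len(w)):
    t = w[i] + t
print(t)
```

i=0: prepend 'z' → 'z'
i=1: prepend 'p' → 'pz'
i=2: prepend 'n' → 'npz'
i=3: prepend 'm' → 'mnpz'
i=4: prepend 'g' → 'gmnpz'
i=5: prepend 'u' → 'ugmnpz'

ugmnpz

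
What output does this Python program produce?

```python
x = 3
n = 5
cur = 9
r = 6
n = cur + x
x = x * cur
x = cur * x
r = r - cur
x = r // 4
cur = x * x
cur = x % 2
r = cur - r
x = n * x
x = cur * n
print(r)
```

4

n = 9+3 = 12
x = 3*9 = 27
x = 9*27 = 243
r = 6-9 = -3
x = (-3)//4 = -1
cur = (-1)*(-1) = 1
cur = (-1)%2 = 1
r = 1-(-3) = 4
x = 12*(-1) = -12
x = 1*12 = 12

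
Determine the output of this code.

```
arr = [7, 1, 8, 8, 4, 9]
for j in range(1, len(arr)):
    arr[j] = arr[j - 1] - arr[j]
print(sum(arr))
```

j=1: arr[1] = 7-1 = 6 → [7, 6, 8, 8, 4, 9]
j=2: arr[2] = 6-8 = -2 → [7, 6, -2, 8, 4, 9]
j=3: arr[3] = (-2)-8 = -10 → [7, 6, -2, -10, 4, 9]
j=4: arr[4] = (-10)-4 = -14 → [7, 6, -2, -10, -14, 9]
j=5: arr[5] = (-14)-9 = -23 → [7, 6, -2, -10, -14, -23]
sum = -36

-36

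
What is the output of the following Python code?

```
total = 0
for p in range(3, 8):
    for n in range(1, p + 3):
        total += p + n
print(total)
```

330

p=3,n=1: total = 0+4 = 4
p=3,n=2: total = 4+5 = 9
p=3,n=3: total = 9+6 = 15
p=3,n=4: total = 15+7 = 22
p=3,n=5: total = 22+8 = 30
p=4,n=1: total = 30+5 = 35
p=4,n=2: total = 35+6 = 41
p=4,n=3: total = 41+7 = 48
p=4,n=4: total = 48+8 = 56
p=4,n=5: total = 56+9 = 65
p=4,n=6: total = 65+10 = 75
p=5,n=1: total = 75+6 = 81
p=5,n=2: total = 81+7 = 88
p=5,n=3: total = 88+8 = 96
p=5,n=4: total = 96+9 = 105
p=5,n=5: total = 105+10 = 115
p=5,n=6: total = 115+11 = 126
p=5,n=7: total = 126+12 = 138
p=6,n=1: total = 138+7 = 145
p=6,n=2: total = 145+8 = 153
p=6,n=3: total = 153+9 = 162
p=6,n=4: total = 162+10 = 172
p=6,n=5: total = 172+11 = 183
p=6,n=6: total = 183+12 = 195
p=6,n=7: total = 195+13 = 208
p=6,n=8: total = 208+14 = 222
p=7,n=1: total = 222+8 = 230
p=7,n=2: total = 230+9 = 239
p=7,n=3: total = 239+10 = 249
p=7,n=4: total = 249+11 = 260
p=7,n=5: total = 260+12 = 272
p=7,n=6: total = 272+13 = 285
p=7,n=7: total = 285+14 = 299
p=7,n=8: total = 299+15 = 314
p=7,n=9: total = 314+16 = 330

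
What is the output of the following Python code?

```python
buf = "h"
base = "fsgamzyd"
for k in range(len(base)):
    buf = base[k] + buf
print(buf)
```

dyzmagsfh

k=0: prepend 'f' → 'fh'
k=1: prepend 's' → 'sfh'
k=2: prepend 'g' → 'gsfh'
k=3: prepend 'a' → 'agsfh'
k=4: prepend 'm' → 'magsfh'
k=5: prepend 'z' → 'zmagsfh'
k=6: prepend 'y' → 'yzmagsfh'
k=7: prepend 'd' → 'dyzmagsfh'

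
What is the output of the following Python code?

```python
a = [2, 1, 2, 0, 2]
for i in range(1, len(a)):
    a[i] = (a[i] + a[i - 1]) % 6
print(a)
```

[2, 3, 5, 5, 1]

i=1: a[1] = (1+2)%6 = 3 → [2, 3, 2, 0, 2]
i=2: a[2] = (2+3)%6 = 5 → [2, 3, 5, 0, 2]
i=3: a[3] = (0+5)%6 = 5 → [2, 3, 5, 5, 2]
i=4: a[4] = (2+5)%6 = 1 → [2, 3, 5, 5, 1]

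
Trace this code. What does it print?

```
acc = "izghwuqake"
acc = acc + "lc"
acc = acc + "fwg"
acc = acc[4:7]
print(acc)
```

wuq

+ 'lc' → 'izghwuqakelc'
+ 'fwg' → 'izghwuqakelcfwg'
slice [4:7] → 'wuq'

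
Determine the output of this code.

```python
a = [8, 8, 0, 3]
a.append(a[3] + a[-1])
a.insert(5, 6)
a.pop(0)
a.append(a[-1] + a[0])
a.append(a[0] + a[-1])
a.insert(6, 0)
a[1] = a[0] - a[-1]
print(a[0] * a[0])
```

append a[3]+a[-1] = 3+3 = 6 → [8, 8, 0, 3, 6]
insert 6 at 5 → [8, 8, 0, 3, 6, 6]
pop(0) removes 8 → [8, 0, 3, 6, 6]
append a[-1]+a[0] = 6+8 = 14 → [8, 0, 3, 6, 6, 14]
append a[0]+a[-1] = 8+14 = 22 → [8, 0, 3, 6, 6, 14, 22]
insert 0 at 6 → [8, 0, 3, 6, 6, 14, 0, 22]
a[1] = a[0]-a[-1] = 8-22 = -14 → [8, -14, 3, 6, 6, 14, 0, 22]
a[0]*a[0] = 8*8 = 64

64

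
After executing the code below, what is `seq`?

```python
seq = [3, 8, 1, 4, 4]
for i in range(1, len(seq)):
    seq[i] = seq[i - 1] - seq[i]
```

[3, -5, -6, -10, -14]

i=1: seq[1] = 3-8 = -5 → [3, -5, 1, 4, 4]
i=2: seq[2] = (-5)-1 = -6 → [3, -5, -6, 4, 4]
i=3: seq[3] = (-6)-4 = -10 → [3, -5, -6, -10, 4]
i=4: seq[4] = (-10)-4 = -14 → [3, -5, -6, -10, -14]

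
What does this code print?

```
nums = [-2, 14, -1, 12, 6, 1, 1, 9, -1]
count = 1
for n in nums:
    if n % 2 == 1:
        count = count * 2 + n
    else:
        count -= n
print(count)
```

n=-2: not odd, count = 1-(-2) = 3
n=14: not odd, count = 3-14 = -11
n=-1: odd, count = (-11)*2+(-1) = -23
n=12: not odd, count = (-23)-12 = -35
n=6: not odd, count = (-35)-6 = -41
n=1: odd, count = (-41)*2+1 = -81
n=1: odd, count = (-81)*2+1 = -161
n=9: odd, count = (-161)*2+9 = -313
n=-1: odd, count = (-313)*2+(-1) = -627

-627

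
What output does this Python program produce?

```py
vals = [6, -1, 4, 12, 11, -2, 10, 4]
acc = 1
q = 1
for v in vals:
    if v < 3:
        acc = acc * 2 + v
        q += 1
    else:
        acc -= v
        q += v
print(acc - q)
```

-142

v=6: not <3, acc = 1-6 = -5; q=7
v=-1: <3, acc = (-5)*2+(-1) = -11; q=8
v=4: not <3, acc = (-11)-4 = -15; q=12
v=12: not <3, acc = (-15)-12 = -27; q=24
v=11: not <3, acc = (-27)-11 = -38; q=35
v=-2: <3, acc = (-38)*2+(-2) = -78; q=36
v=10: not <3, acc = (-78)-10 = -88; q=46
v=4: not <3, acc = (-88)-4 = -92; q=50
acc-q = (-92)-50 = -142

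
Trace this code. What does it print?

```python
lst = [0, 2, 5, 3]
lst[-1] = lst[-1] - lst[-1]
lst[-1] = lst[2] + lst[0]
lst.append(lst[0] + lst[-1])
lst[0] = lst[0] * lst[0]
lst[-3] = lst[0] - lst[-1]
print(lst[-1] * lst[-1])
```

25

lst[-1] = lst[-1]-lst[-1] = 3-3 = 0 → [0, 2, 5, 0]
lst[-1] = lst[2]+lst[0] = 5+0 = 5 → [0, 2, 5, 5]
append lst[0]+lst[-1] = 0+5 = 5 → [0, 2, 5, 5, 5]
lst[0] = lst[0]*lst[0] = 0*0 = 0 → [0, 2, 5, 5, 5]
lst[-3] = lst[0]-lst[-1] = 0-5 = -5 → [0, 2, -5, 5, 5]
lst[-1]*lst[-1] = 5*5 = 25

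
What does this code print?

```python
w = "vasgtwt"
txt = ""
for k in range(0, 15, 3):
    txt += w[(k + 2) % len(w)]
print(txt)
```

swatv

k=0: add w[2]='s' → 's'
k=3: add w[5]='w' → 'sw'
k=6: add w[1]='a' → 'swa'
k=9: add w[4]='t' → 'swat'
k=12: add w[0]='v' → 'swatv'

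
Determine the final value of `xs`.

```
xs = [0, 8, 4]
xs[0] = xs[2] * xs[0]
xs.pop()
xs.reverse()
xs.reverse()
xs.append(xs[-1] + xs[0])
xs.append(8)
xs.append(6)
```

[0, 8, 8, 8, 6]

xs[0] = xs[2]*xs[0] = 4*0 = 0 → [0, 8, 4]
pop() removes 4 → [0, 8]
reverse → [8, 0]
reverse → [0, 8]
append xs[-1]+xs[0] = 8+0 = 8 → [0, 8, 8]
append 8 → [0, 8, 8, 8]
append 6 → [0, 8, 8, 8, 6]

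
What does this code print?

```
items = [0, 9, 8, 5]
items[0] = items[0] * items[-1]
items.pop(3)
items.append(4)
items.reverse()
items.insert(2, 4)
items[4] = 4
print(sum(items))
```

items[0] = items[0]*items[-1] = 0*5 = 0 → [0, 9, 8, 5]
pop(3) removes 5 → [0, 9, 8]
append 4 → [0, 9, 8, 4]
reverse → [4, 8, 9, 0]
insert 4 at 2 → [4, 8, 4, 9, 0]
items[4] = 4 → [4, 8, 4, 9, 4]
sum = 29

29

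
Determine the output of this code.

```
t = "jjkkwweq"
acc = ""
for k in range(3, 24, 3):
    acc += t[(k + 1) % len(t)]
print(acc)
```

k=3: add t[4]='w' → 'w'
k=6: add t[7]='q' → 'wq'
k=9: add t[2]='k' → 'wqk'
k=12: add t[5]='w' → 'wqkw'
k=15: add t[0]='j' → 'wqkwj'
k=18: add t[3]='k' → 'wqkwjk'
k=21: add t[6]='e' → 'wqkwjke'

wqkwjke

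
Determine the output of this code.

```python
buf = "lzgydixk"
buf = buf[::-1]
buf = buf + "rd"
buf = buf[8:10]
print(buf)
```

rd

reverse → 'kxidygzl'
+ 'rd' → 'kxidygzlrd'
slice [8:10] → 'rd'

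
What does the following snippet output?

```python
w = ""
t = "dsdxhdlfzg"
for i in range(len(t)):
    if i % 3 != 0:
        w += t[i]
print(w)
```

i=0: skip
i=1: add 's' → 's'
i=2: add 'd' → 'sd'
i=3: skip
i=4: add 'h' → 'sdh'
i=5: add 'd' → 'sdhd'
i=6: skip
i=7: add 'f' → 'sdhdf'
i=8: add 'z' → 'sdhdfz'
i=9: skip

sdhdfz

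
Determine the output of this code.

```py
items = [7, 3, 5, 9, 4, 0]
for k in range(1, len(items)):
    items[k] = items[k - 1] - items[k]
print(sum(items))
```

-28

k=1: items[1] = 7-3 = 4 → [7, 4, 5, 9, 4, 0]
k=2: items[2] = 4-5 = -1 → [7, 4, -1, 9, 4, 0]
k=3: items[3] = (-1)-9 = -10 → [7, 4, -1, -10, 4, 0]
k=4: items[4] = (-10)-4 = -14 → [7, 4, -1, -10, -14, 0]
k=5: items[5] = (-14)-0 = -14 → [7, 4, -1, -10, -14, -14]
sum = -28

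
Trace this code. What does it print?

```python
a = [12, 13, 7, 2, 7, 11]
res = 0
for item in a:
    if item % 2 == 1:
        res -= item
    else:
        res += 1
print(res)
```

item=12: not odd, res = 0+1 = 1
item=13: odd, res = 1-13 = -12
item=7: odd, res = (-12)-7 = -19
item=2: not odd, res = (-19)+1 = -18
item=7: odd, res = (-18)-7 = -25
item=11: odd, res = (-25)-11 = -36

-36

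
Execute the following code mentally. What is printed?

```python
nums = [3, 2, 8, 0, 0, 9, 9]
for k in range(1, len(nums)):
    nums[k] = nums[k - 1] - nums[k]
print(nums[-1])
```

k=1: nums[1] = 3-2 = 1 → [3, 1, 8, 0, 0, 9, 9]
k=2: nums[2] = 1-8 = -7 → [3, 1, -7, 0, 0, 9, 9]
k=3: nums[3] = (-7)-0 = -7 → [3, 1, -7, -7, 0, 9, 9]
k=4: nums[4] = (-7)-0 = -7 → [3, 1, -7, -7, -7, 9, 9]
k=5: nums[5] = (-7)-9 = -16 → [3, 1, -7, -7, -7, -16, 9]
k=6: nums[6] = (-16)-9 = -25 → [3, 1, -7, -7, -7, -16, -25]

-25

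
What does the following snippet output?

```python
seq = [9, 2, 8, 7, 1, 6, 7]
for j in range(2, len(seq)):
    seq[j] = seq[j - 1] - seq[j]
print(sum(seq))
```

j=2: seq[2] = 2-8 = -6 → [9, 2, -6, 7, 1, 6, 7]
j=3: seq[3] = (-6)-7 = -13 → [9, 2, -6, -13, 1, 6, 7]
j=4: seq[4] = (-13)-1 = -14 → [9, 2, -6, -13, -14, 6, 7]
j=5: seq[5] = (-14)-6 = -20 → [9, 2, -6, -13, -14, -20, 7]
j=6: seq[6] = (-20)-7 = -27 → [9, 2, -6, -13, -14, -20, -27]
sum = -69

-69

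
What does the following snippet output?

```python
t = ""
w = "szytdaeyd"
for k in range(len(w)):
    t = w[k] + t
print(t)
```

dyeadtyzs

k=0: prepend 's' → 's'
k=1: prepend 'z' → 'zs'
k=2: prepend 'y' → 'yzs'
k=3: prepend 't' → 'tyzs'
k=4: prepend 'd' → 'dtyzs'
k=5: prepend 'a' → 'adtyzs'
k=6: prepend 'e' → 'eadtyzs'
k=7: prepend 'y' → 'yeadtyzs'
k=8: prepend 'd' → 'dyeadtyzs'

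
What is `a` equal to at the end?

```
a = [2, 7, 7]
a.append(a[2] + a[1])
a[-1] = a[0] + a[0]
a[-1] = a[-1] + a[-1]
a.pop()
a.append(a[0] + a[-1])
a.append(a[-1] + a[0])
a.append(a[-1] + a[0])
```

append a[2]+a[1] = 7+7 = 14 → [2, 7, 7, 14]
a[-1] = a[0]+a[0] = 2+2 = 4 → [2, 7, 7, 4]
a[-1] = a[-1]+a[-1] = 4+4 = 8 → [2, 7, 7, 8]
pop() removes 8 → [2, 7, 7]
append a[0]+a[-1] = 2+7 = 9 → [2, 7, 7, 9]
append a[-1]+a[0] = 9+2 = 11 → [2, 7, 7, 9, 11]
append a[-1]+a[0] = 11+2 = 13 → [2, 7, 7, 9, 11, 13]

[2, 7, 7, 9, 11, 13]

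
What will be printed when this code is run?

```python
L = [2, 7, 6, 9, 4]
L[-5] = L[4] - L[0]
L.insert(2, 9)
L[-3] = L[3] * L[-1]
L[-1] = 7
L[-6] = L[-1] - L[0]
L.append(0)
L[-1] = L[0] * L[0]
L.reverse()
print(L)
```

[25, 7, 9, 24, 9, 7, 5]

L[-5] = L[4]-L[0] = 4-2 = 2 → [2, 7, 6, 9, 4]
insert 9 at 2 → [2, 7, 9, 6, 9, 4]
L[-3] = L[3]*L[-1] = 6*4 = 24 → [2, 7, 9, 24, 9, 4]
L[-1] = 7 → [2, 7, 9, 24, 9, 7]
L[-6] = L[-1]-L[0] = 7-2 = 5 → [5, 7, 9, 24, 9, 7]
append 0 → [5, 7, 9, 24, 9, 7, 0]
L[-1] = L[0]*L[0] = 5*5 = 25 → [5, 7, 9, 24, 9, 7, 25]
reverse → [25, 7, 9, 24, 9, 7, 5]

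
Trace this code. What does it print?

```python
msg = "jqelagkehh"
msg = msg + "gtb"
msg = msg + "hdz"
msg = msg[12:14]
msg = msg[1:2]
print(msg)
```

h

+ 'gtb' → 'jqelagkehhgtb'
+ 'hdz' → 'jqelagkehhgtbhdz'
slice [12:14] → 'bh'
slice [1:2] → 'h'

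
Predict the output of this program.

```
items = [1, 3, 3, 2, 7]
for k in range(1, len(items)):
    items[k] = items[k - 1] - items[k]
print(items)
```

[1, -2, -5, -7, -14]

k=1: items[1] = 1-3 = -2 → [1, -2, 3, 2, 7]
k=2: items[2] = (-2)-3 = -5 → [1, -2, -5, 2, 7]
k=3: items[3] = (-5)-2 = -7 → [1, -2, -5, -7, 7]
k=4: items[4] = (-7)-7 = -14 → [1, -2, -5, -7, -14]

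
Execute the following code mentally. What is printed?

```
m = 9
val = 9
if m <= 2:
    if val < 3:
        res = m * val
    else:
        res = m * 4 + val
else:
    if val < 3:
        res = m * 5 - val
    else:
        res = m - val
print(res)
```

0

m=9, val=9
m <= 2 is False; val < 3 is False
→ res = m - val = 0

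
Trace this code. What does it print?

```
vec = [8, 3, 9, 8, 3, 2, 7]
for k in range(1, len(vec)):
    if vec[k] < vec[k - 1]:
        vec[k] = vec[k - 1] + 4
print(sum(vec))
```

k=1: 3<8, vec[1] = 8+4 = 12 → [8, 12, 9, 8, 3, 2, 7]
k=2: 9<12, vec[2] = 12+4 = 16 → [8, 12, 16, 8, 3, 2, 7]
k=3: 8<16, vec[3] = 16+4 = 20 → [8, 12, 16, 20, 3, 2, 7]
k=4: 3<20, vec[4] = 20+4 = 24 → [8, 12, 16, 20, 24, 2, 7]
k=5: 2<24, vec[5] = 24+4 = 28 → [8, 12, 16, 20, 24, 28, 7]
k=6: 7<28, vec[6] = 28+4 = 32 → [8, 12, 16, 20, 24, 28, 32]
sum = 140

140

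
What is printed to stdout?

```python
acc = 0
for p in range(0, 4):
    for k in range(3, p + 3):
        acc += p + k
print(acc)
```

p=1,k=3: acc = 0+4 = 4
p=2,k=3: acc = 4+5 = 9
p=2,k=4: acc = 9+6 = 15
p=3,k=3: acc = 15+6 = 21
p=3,k=4: acc = 21+7 = 28
p=3,k=5: acc = 28+8 = 36

36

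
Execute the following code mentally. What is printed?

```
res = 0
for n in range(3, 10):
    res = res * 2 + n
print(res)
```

501

n=3: res = 0*2+3 = 3
n=4: res = 3*2+4 = 10
n=5: res = 10*2+5 = 25
n=6: res = 25*2+6 = 56
n=7: res = 56*2+7 = 119
n=8: res = 119*2+8 = 246
n=9: res = 246*2+9 = 501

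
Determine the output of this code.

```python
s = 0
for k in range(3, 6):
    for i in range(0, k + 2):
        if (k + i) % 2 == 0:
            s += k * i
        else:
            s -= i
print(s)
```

k=3,i=0: odd sum, s = 0-0 = 0
k=3,i=1: even sum, s = 0+3 = 3
k=3,i=2: odd sum, s = 3-2 = 1
k=3,i=3: even sum, s = 1+9 = 10
k=3,i=4: odd sum, s = 10-4 = 6
k=4,i=0: even sum, s = 6+0 = 6
k=4,i=1: odd sum, s = 6-1 = 5
k=4,i=2: even sum, s = 5+8 = 13
k=4,i=3: odd sum, s = 13-3 = 10
k=4,i=4: even sum, s = 10+16 = 26
k=4,i=5: odd sum, s = 26-5 = 21
k=5,i=0: odd sum, s = 21-0 = 21
k=5,i=1: even sum, s = 21+5 = 26
k=5,i=2: odd sum, s = 26-2 = 24
k=5,i=3: even sum, s = 24+15 = 39
k=5,i=4: odd sum, s = 39-4 = 35
k=5,i=5: even sum, s = 35+25 = 60
k=5,i=6: odd sum, s = 60-6 = 54

54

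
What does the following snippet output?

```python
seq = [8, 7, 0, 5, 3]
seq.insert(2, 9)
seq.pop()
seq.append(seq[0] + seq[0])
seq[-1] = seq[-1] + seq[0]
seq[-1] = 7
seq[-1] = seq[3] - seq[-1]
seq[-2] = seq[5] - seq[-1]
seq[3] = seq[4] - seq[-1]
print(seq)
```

[8, 7, 9, 7, 0, -7]

insert 9 at 2 → [8, 7, 9, 0, 5, 3]
pop() removes 3 → [8, 7, 9, 0, 5]
append seq[0]+seq[0] = 8+8 = 16 → [8, 7, 9, 0, 5, 16]
seq[-1] = seq[-1]+seq[0] = 16+8 = 24 → [8, 7, 9, 0, 5, 24]
seq[-1] = 7 → [8, 7, 9, 0, 5, 7]
seq[-1] = seq[3]-seq[-1] = 0-7 = -7 → [8, 7, 9, 0, 5, -7]
seq[-2] = seq[5]-seq[-1] = (-7)-(-7) = 0 → [8, 7, 9, 0, 0, -7]
seq[3] = seq[4]-seq[-1] = 0-(-7) = 7 → [8, 7, 9, 7, 0, -7]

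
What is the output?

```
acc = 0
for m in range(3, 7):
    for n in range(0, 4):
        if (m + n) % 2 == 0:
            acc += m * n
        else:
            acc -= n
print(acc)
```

m=3,n=0: odd sum, acc = 0-0 = 0
m=3,n=1: even sum, acc = 0+3 = 3
m=3,n=2: odd sum, acc = 3-2 = 1
m=3,n=3: even sum, acc = 1+9 = 10
m=4,n=0: even sum, acc = 10+0 = 10
m=4,n=1: odd sum, acc = 10-1 = 9
m=4,n=2: even sum, acc = 9+8 = 17
m=4,n=3: odd sum, acc = 17-3 = 14
m=5,n=0: odd sum, acc = 14-0 = 14
m=5,n=1: even sum, acc = 14+5 = 19
m=5,n=2: odd sum, acc = 19-2 = 17
m=5,n=3: even sum, acc = 17+15 = 32
m=6,n=0: even sum, acc = 32+0 = 32
m=6,n=1: odd sum, acc = 32-1 = 31
m=6,n=2: even sum, acc = 31+12 = 43
m=6,n=3: odd sum, acc = 43-3 = 40

40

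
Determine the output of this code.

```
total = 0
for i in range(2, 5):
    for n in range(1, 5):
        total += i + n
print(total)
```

66

i=2,n=1: total = 0+3 = 3
i=2,n=2: total = 3+4 = 7
i=2,n=3: total = 7+5 = 12
i=2,n=4: total = 12+6 = 18
i=3,n=1: total = 18+4 = 22
i=3,n=2: total = 22+5 = 27
i=3,n=3: total = 27+6 = 33
i=3,n=4: total = 33+7 = 40
i=4,n=1: total = 40+5 = 45
i=4,n=2: total = 45+6 = 51
i=4,n=3: total = 51+7 = 58
i=4,n=4: total = 58+8 = 66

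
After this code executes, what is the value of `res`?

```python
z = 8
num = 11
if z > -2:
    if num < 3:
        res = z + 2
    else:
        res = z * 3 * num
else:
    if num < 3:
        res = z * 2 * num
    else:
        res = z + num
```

z=8, num=11
z > -2 is True; num < 3 is False
→ res = z * 3 * num = 264

264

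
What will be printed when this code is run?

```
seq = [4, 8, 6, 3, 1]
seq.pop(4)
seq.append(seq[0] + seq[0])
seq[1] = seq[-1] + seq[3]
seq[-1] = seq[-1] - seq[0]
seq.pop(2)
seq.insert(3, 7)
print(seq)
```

[4, 11, 3, 7, 4]

pop(4) removes 1 → [4, 8, 6, 3]
append seq[0]+seq[0] = 4+4 = 8 → [4, 8, 6, 3, 8]
seq[1] = seq[-1]+seq[3] = 8+3 = 11 → [4, 11, 6, 3, 8]
seq[-1] = seq[-1]-seq[0] = 8-4 = 4 → [4, 11, 6, 3, 4]
pop(2) removes 6 → [4, 11, 3, 4]
insert 7 at 3 → [4, 11, 3, 7, 4]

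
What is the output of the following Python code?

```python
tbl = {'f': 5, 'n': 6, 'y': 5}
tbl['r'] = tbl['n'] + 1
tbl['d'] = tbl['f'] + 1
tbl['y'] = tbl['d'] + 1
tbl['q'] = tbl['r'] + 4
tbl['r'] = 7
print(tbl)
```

{'f': 5, 'n': 6, 'y': 7, 'r': 7, 'd': 6, 'q': 11}

tbl['r'] = tbl['n']+1 = 7 → {'f': 5, 'n': 6, 'y': 5, 'r': 7}
tbl['d'] = tbl['f']+1 = 6 → {'f': 5, 'n': 6, 'y': 5, 'r': 7, 'd': 6}
tbl['y'] = tbl['d']+1 = 7 → {'f': 5, 'n': 6, 'y': 7, 'r': 7, 'd': 6}
tbl['q'] = tbl['r']+4 = 11 → {'f': 5, 'n': 6, 'y': 7, 'r': 7, 'd': 6, 'q': 11}
tbl['r'] = 7 → {'f': 5, 'n': 6, 'y': 7, 'r': 7, 'd': 6, 'q': 11}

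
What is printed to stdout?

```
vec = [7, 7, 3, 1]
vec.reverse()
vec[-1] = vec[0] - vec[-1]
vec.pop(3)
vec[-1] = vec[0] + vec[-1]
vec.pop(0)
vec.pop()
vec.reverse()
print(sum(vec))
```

3

reverse → [1, 3, 7, 7]
vec[-1] = vec[0]-vec[-1] = 1-7 = -6 → [1, 3, 7, -6]
pop(3) removes -6 → [1, 3, 7]
vec[-1] = vec[0]+vec[-1] = 1+7 = 8 → [1, 3, 8]
pop(0) removes 1 → [3, 8]
pop() removes 8 → [3]
reverse → [3]
sum = 3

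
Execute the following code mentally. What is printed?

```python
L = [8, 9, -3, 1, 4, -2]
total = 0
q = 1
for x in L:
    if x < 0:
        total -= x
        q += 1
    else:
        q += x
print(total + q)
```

30

x=8: not <0; q=9
x=9: not <0; q=18
x=-3: <0, total = 0-(-3) = 3; q=19
x=1: not <0; q=20
x=4: not <0; q=24
x=-2: <0, total = 3-(-2) = 5; q=25
total+q = 5+25 = 30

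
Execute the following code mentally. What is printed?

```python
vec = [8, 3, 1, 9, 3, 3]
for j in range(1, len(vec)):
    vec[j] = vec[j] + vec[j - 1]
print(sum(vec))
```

103

j=1: vec[1] = 3+8 = 11 → [8, 11, 1, 9, 3, 3]
j=2: vec[2] = 1+11 = 12 → [8, 11, 12, 9, 3, 3]
j=3: vec[3] = 9+12 = 21 → [8, 11, 12, 21, 3, 3]
j=4: vec[4] = 3+21 = 24 → [8, 11, 12, 21, 24, 3]
j=5: vec[5] = 3+24 = 27 → [8, 11, 12, 21, 24, 27]
sum = 103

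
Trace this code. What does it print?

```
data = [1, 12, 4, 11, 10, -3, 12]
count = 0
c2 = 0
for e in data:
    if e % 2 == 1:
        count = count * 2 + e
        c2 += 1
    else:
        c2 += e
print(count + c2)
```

e=1: odd, count = 0*2+1 = 1; c2=1
e=12: not odd; c2=13
e=4: not odd; c2=17
e=11: odd, count = 1*2+11 = 13; c2=18
e=10: not odd; c2=28
e=-3: odd, count = 13*2+(-3) = 23; c2=29
e=12: not odd; c2=41
count+c2 = 23+41 = 64

64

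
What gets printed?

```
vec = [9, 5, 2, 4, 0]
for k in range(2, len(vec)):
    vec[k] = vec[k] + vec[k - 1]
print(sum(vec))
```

43

k=2: vec[2] = 2+5 = 7 → [9, 5, 7, 4, 0]
k=3: vec[3] = 4+7 = 11 → [9, 5, 7, 11, 0]
k=4: vec[4] = 0+11 = 11 → [9, 5, 7, 11, 11]
sum = 43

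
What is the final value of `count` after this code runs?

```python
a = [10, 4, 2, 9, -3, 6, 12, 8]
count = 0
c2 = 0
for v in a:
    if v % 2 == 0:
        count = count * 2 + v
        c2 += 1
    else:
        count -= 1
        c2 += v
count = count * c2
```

5280

v=10: even, count = 0*2+10 = 10; c2=1
v=4: even, count = 10*2+4 = 24; c2=2
v=2: even, count = 24*2+2 = 50; c2=3
v=9: not even, count = 50-1 = 49; c2=12
v=-3: not even, count = 49-1 = 48; c2=9
v=6: even, count = 48*2+6 = 102; c2=10
v=12: even, count = 102*2+12 = 216; c2=11
v=8: even, count = 216*2+8 = 440; c2=12
count*c2 = 440*12 = 5280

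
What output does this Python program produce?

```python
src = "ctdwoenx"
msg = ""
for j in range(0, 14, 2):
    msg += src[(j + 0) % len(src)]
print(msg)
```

cdoncdo

j=0: add src[0]='c' → 'c'
j=2: add src[2]='d' → 'cd'
j=4: add src[4]='o' → 'cdo'
j=6: add src[6]='n' → 'cdon'
j=8: add src[0]='c' → 'cdonc'
j=10: add src[2]='d' → 'cdoncd'
j=12: add src[4]='o' → 'cdoncdo'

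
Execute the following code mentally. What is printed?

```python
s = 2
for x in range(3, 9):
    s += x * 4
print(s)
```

x=3: s = 2+3*4 = 14
x=4: s = 14+4*4 = 30
x=5: s = 30+5*4 = 50
x=6: s = 50+6*4 = 74
x=7: s = 74+7*4 = 102
x=8: s = 102+8*4 = 134

134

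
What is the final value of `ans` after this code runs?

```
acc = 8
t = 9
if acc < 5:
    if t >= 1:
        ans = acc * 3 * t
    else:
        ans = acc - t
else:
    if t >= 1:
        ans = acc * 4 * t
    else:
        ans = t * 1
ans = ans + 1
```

acc=8, t=9
acc < 5 is False; t >= 1 is True
→ ans = acc * 4 * t = 288
ans = 288+1 = 289

289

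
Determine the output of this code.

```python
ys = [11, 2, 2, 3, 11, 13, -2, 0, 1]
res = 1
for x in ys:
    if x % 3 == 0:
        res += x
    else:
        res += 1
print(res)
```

x=11: not %3==0, res = 1+1 = 2
x=2: not %3==0, res = 2+1 = 3
x=2: not %3==0, res = 3+1 = 4
x=3: %3==0, res = 4+3 = 7
x=11: not %3==0, res = 7+1 = 8
x=13: not %3==0, res = 8+1 = 9
x=-2: not %3==0, res = 9+1 = 10
x=0: %3==0, res = 10+0 = 10
x=1: not %3==0, res = 10+1 = 11

11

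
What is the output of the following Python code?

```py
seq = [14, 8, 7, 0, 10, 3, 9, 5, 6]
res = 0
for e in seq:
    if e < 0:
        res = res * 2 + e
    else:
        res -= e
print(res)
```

e=14: not <0, res = 0-14 = -14
e=8: not <0, res = (-14)-8 = -22
e=7: not <0, res = (-22)-7 = -29
e=0: not <0, res = (-29)-0 = -29
e=10: not <0, res = (-29)-10 = -39
e=3: not <0, res = (-39)-3 = -42
e=9: not <0, res = (-42)-9 = -51
e=5: not <0, res = (-51)-5 = -56
e=6: not <0, res = (-56)-6 = -62

-62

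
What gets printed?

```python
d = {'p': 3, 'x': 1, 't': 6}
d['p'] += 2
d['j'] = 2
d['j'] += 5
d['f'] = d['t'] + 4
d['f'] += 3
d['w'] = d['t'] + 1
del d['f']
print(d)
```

d['p'] = 3+2 = 5 → {'p': 5, 'x': 1, 't': 6}
d['j'] = 2 → {'p': 5, 'x': 1, 't': 6, 'j': 2}
d['j'] = 2+5 = 7 → {'p': 5, 'x': 1, 't': 6, 'j': 7}
d['f'] = d['t']+4 = 10 → {'p': 5, 'x': 1, 't': 6, 'j': 7, 'f': 10}
d['f'] = 10+3 = 13 → {'p': 5, 'x': 1, 't': 6, 'j': 7, 'f': 13}
d['w'] = d['t']+1 = 7 → {'p': 5, 'x': 1, 't': 6, 'j': 7, 'f': 13, 'w': 7}
del 'f' → {'p': 5, 'x': 1, 't': 6, 'j': 7, 'w': 7}

{'p': 5, 'x': 1, 't': 6, 'j': 7, 'w': 7}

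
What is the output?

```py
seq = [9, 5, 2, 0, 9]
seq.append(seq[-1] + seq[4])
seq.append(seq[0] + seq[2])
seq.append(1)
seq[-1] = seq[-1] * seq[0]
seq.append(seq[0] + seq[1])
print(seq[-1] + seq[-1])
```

28

append seq[-1]+seq[4] = 9+9 = 18 → [9, 5, 2, 0, 9, 18]
append seq[0]+seq[2] = 9+2 = 11 → [9, 5, 2, 0, 9, 18, 11]
append 1 → [9, 5, 2, 0, 9, 18, 11, 1]
seq[-1] = seq[-1]*seq[0] = 1*9 = 9 → [9, 5, 2, 0, 9, 18, 11, 9]
append seq[0]+seq[1] = 9+5 = 14 → [9, 5, 2, 0, 9, 18, 11, 9, 14]
seq[-1]+seq[-1] = 14+14 = 28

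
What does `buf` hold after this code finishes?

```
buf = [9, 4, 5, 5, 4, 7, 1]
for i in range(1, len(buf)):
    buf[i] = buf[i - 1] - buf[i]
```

[9, 5, 0, -5, -9, -16, -17]

i=1: buf[1] = 9-4 = 5 → [9, 5, 5, 5, 4, 7, 1]
i=2: buf[2] = 5-5 = 0 → [9, 5, 0, 5, 4, 7, 1]
i=3: buf[3] = 0-5 = -5 → [9, 5, 0, -5, 4, 7, 1]
i=4: buf[4] = (-5)-4 = -9 → [9, 5, 0, -5, -9, 7, 1]
i=5: buf[5] = (-9)-7 = -16 → [9, 5, 0, -5, -9, -16, 1]
i=6: buf[6] = (-16)-1 = -17 → [9, 5, 0, -5, -9, -16, -17]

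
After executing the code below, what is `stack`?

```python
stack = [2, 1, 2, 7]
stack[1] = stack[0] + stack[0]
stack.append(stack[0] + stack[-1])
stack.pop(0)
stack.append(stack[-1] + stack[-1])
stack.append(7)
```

stack[1] = stack[0]+stack[0] = 2+2 = 4 → [2, 4, 2, 7]
append stack[0]+stack[-1] = 2+7 = 9 → [2, 4, 2, 7, 9]
pop(0) removes 2 → [4, 2, 7, 9]
append stack[-1]+stack[-1] = 9+9 = 18 → [4, 2, 7, 9, 18]
append 7 → [4, 2, 7, 9, 18, 7]

[4, 2, 7, 9, 18, 7]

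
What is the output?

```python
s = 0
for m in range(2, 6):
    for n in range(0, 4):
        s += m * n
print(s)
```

m=2,n=0: s = 0+0 = 0
m=2,n=1: s = 0+2 = 2
m=2,n=2: s = 2+4 = 6
m=2,n=3: s = 6+6 = 12
m=3,n=0: s = 12+0 = 12
m=3,n=1: s = 12+3 = 15
m=3,n=2: s = 15+6 = 21
m=3,n=3: s = 21+9 = 30
m=4,n=0: s = 30+0 = 30
m=4,n=1: s = 30+4 = 34
m=4,n=2: s = 34+8 = 42
m=4,n=3: s = 42+12 = 54
m=5,n=0: s = 54+0 = 54
m=5,n=1: s = 54+5 = 59
m=5,n=2: s = 59+10 = 69
m=5,n=3: s = 69+15 = 84

84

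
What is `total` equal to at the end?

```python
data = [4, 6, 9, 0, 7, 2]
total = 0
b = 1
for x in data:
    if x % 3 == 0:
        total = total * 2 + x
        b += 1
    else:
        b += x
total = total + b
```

59

x=4: not %3==0; b=5
x=6: %3==0, total = 0*2+6 = 6; b=6
x=9: %3==0, total = 6*2+9 = 21; b=7
x=0: %3==0, total = 21*2+0 = 42; b=8
x=7: not %3==0; b=15
x=2: not %3==0; b=17
total+b = 42+17 = 59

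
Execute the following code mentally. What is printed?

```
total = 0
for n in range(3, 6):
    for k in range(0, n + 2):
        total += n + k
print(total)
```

n=3,k=0: total = 0+3 = 3
n=3,k=1: total = 3+4 = 7
n=3,k=2: total = 7+5 = 12
n=3,k=3: total = 12+6 = 18
n=3,k=4: total = 18+7 = 25
n=4,k=0: total = 25+4 = 29
n=4,k=1: total = 29+5 = 34
n=4,k=2: total = 34+6 = 40
n=4,k=3: total = 40+7 = 47
n=4,k=4: total = 47+8 = 55
n=4,k=5: total = 55+9 = 64
n=5,k=0: total = 64+5 = 69
n=5,k=1: total = 69+6 = 75
n=5,k=2: total = 75+7 = 82
n=5,k=3: total = 82+8 = 90
n=5,k=4: total = 90+9 = 99
n=5,k=5: total = 99+10 = 109
n=5,k=6: total = 109+11 = 120

120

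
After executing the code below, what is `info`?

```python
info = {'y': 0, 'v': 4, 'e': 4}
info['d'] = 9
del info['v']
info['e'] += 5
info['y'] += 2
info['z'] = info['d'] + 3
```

{'y': 2, 'e': 9, 'd': 9, 'z': 12}

info['d'] = 9 → {'y': 0, 'v': 4, 'e': 4, 'd': 9}
del 'v' → {'y': 0, 'e': 4, 'd': 9}
info['e'] = 4+5 = 9 → {'y': 0, 'e': 9, 'd': 9}
info['y'] = 0+2 = 2 → {'y': 2, 'e': 9, 'd': 9}
info['z'] = info['d']+3 = 12 → {'y': 2, 'e': 9, 'd': 9, 'z': 12}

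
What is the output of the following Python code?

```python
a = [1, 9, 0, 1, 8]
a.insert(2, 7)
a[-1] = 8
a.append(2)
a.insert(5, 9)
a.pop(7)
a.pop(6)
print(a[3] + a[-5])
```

insert 7 at 2 → [1, 9, 7, 0, 1, 8]
a[-1] = 8 → [1, 9, 7, 0, 1, 8]
append 2 → [1, 9, 7, 0, 1, 8, 2]
insert 9 at 5 → [1, 9, 7, 0, 1, 9, 8, 2]
pop(7) removes 2 → [1, 9, 7, 0, 1, 9, 8]
pop(6) removes 8 → [1, 9, 7, 0, 1, 9]
a[3]+a[-5] = 0+9 = 9

9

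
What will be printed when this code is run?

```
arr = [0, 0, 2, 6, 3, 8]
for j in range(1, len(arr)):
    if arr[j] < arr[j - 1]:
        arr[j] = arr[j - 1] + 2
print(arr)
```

[0, 0, 2, 6, 8, 8]

j=1: 0>=0, unchanged → [0, 0, 2, 6, 3, 8]
j=2: 2>=0, unchanged → [0, 0, 2, 6, 3, 8]
j=3: 6>=2, unchanged → [0, 0, 2, 6, 3, 8]
j=4: 3<6, arr[4] = 6+2 = 8 → [0, 0, 2, 6, 8, 8]
j=5: 8>=8, unchanged → [0, 0, 2, 6, 8, 8]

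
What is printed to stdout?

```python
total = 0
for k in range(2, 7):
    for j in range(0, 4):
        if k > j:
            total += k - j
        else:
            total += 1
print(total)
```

54

k=2,j=0: 2>0, total = 0+2 = 2
k=2,j=1: 2>1, total = 2+1 = 3
k=2,j=2: not 2>2, total = 3+1 = 4
k=2,j=3: not 2>3, total = 4+1 = 5
k=3,j=0: 3>0, total = 5+3 = 8
k=3,j=1: 3>1, total = 8+2 = 10
k=3,j=2: 3>2, total = 10+1 = 11
k=3,j=3: not 3>3, total = 11+1 = 12
k=4,j=0: 4>0, total = 12+4 = 16
k=4,j=1: 4>1, total = 16+3 = 19
k=4,j=2: 4>2, total = 19+2 = 21
k=4,j=3: 4>3, total = 21+1 = 22
k=5,j=0: 5>0, total = 22+5 = 27
k=5,j=1: 5>1, total = 27+4 = 31
k=5,j=2: 5>2, total = 31+3 = 34
k=5,j=3: 5>3, total = 34+2 = 36
k=6,j=0: 6>0, total = 36+6 = 42
k=6,j=1: 6>1, total = 42+5 = 47
k=6,j=2: 6>2, total = 47+4 = 51
k=6,j=3: 6>3, total = 51+3 = 54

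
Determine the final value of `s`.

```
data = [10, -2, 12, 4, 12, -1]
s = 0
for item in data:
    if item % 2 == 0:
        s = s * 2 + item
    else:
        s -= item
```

213

item=10: even, s = 0*2+10 = 10
item=-2: even, s = 10*2+(-2) = 18
item=12: even, s = 18*2+12 = 48
item=4: even, s = 48*2+4 = 100
item=12: even, s = 100*2+12 = 212
item=-1: not even, s = 212-(-1) = 213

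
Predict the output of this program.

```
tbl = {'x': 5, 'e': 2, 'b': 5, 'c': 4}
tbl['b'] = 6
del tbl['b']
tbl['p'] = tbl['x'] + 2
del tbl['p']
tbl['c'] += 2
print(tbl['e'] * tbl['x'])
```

tbl['b'] = 6 → {'x': 5, 'e': 2, 'b': 6, 'c': 4}
del 'b' → {'x': 5, 'e': 2, 'c': 4}
tbl['p'] = tbl['x']+2 = 7 → {'x': 5, 'e': 2, 'c': 4, 'p': 7}
del 'p' → {'x': 5, 'e': 2, 'c': 4}
tbl['c'] = 4+2 = 6 → {'x': 5, 'e': 2, 'c': 6}
tbl['e']*tbl['x'] = 2*5 = 10

10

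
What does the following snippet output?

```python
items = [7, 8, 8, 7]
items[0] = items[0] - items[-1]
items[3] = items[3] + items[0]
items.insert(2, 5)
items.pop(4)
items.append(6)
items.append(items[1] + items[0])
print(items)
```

[0, 8, 5, 8, 6, 8]

items[0] = items[0]-items[-1] = 7-7 = 0 → [0, 8, 8, 7]
items[3] = items[3]+items[0] = 7+0 = 7 → [0, 8, 8, 7]
insert 5 at 2 → [0, 8, 5, 8, 7]
pop(4) removes 7 → [0, 8, 5, 8]
append 6 → [0, 8, 5, 8, 6]
append items[1]+items[0] = 8+0 = 8 → [0, 8, 5, 8, 6, 8]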